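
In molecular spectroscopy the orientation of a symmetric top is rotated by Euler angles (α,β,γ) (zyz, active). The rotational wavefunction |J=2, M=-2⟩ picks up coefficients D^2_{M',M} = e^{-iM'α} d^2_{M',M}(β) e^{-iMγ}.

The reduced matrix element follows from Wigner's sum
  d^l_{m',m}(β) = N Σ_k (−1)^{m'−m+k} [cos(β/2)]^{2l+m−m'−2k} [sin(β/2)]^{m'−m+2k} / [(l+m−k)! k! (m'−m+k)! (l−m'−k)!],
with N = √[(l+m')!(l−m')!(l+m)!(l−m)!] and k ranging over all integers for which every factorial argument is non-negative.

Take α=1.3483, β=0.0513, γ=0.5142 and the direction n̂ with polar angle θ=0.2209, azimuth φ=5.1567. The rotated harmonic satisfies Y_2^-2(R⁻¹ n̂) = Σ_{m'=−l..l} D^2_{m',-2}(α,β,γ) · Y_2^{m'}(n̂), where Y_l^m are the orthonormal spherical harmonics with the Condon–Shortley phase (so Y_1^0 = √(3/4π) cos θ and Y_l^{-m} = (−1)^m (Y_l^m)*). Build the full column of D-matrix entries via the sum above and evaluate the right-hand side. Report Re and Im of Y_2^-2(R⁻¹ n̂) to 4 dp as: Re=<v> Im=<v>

Re=0.0261 Im=-0.0018

Need the full column D^2_{m',-2} for m'=−2..2 at α=1.3483, β=0.0513, γ=0.5142.
cos(β/2)=0.999671, sin(β/2)=0.025647
d^2_{-2,-2}: single k=0 term ⇒ +0.998685;  D = -0.833493-0.550146i
d^2_{-1,-2}: single k=0 term ⇒ -0.051244;  D = +0.036970-0.035484i
d^2_{0,-2}: single k=0 term ⇒ +0.001610;  D = +0.000831+0.001379i
d^2_{1,-2}: single k=0 term ⇒ -0.000034;  D = -0.000032+0.000011i
d^2_{2,-2}: single k=0 term ⇒ +0.000000;  D = -0.000000-0.000000i
Y_2^{m'}(θ=0.2209,φ=5.1567) and Σ D·Y over m':
  (-0.8335-0.5501i)·(-0.0117+0.0144i)  (+0.0370-0.0355i)·(+0.0710+0.1491i)  (+0.0008+0.0014i)·(+0.5854+0.0000i)  (-0.0000+0.0000i)·(-0.0710+0.1491i)  (-0.0000-0.0000i)·(-0.0117-0.0144i)
Y_2^-2(R⁻¹ n̂) = +0.026067-0.001769i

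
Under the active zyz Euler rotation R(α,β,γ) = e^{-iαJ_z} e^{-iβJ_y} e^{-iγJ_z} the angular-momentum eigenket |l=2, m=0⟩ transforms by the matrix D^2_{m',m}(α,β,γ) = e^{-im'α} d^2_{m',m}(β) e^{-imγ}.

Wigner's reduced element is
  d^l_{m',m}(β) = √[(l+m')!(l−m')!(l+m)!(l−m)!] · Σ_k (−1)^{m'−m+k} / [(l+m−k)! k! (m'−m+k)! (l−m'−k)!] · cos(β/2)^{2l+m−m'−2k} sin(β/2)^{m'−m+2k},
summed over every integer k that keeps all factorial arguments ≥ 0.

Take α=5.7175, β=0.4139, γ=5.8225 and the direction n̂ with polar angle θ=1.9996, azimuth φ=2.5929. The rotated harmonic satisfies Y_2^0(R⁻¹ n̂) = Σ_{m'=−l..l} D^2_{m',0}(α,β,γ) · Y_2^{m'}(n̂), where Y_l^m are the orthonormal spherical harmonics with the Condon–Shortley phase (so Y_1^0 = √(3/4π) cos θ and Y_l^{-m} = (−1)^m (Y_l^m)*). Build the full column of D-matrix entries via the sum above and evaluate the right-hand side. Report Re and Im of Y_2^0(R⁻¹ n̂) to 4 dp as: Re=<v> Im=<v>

Re=0.2117 Im=0.0000

Need the full column D^2_{m',0} for m'=−2..2 at α=5.7175, β=0.4139, γ=5.8225.
cos(β/2)=0.978662, sin(β/2)=0.205476
d^2_{-2,0}: single k=2 term ⇒ +0.099052;  D = +0.042139-0.089642i
d^2_{-1,0}: k∈[1..2] ⇒ +0.471775 -0.020797 = +0.450979;  D = +0.380726-0.241722i
d^2_{0,0}: k∈[0..2] ⇒ +0.917342 -0.161751 +0.001783 = +0.757373;  D = +0.757373+0.000000i
d^2_{1,0}: k∈[0..1] ⇒ -0.471775 +0.020797 = -0.450979;  D = -0.380726-0.241722i
d^2_{2,0}: single k=0 term ⇒ +0.099052;  D = +0.042139+0.089642i
Y_2^{m'}(θ=1.9996,φ=2.5929) and Σ D·Y over m':
  (+0.0421-0.0896i)·(+0.1457+0.2844i)  (+0.3807-0.2417i)·(+0.2492+0.1524i)  (+0.7574+0.0000i)·(-0.1518+0.0000i)  (-0.3807-0.2417i)·(-0.2492+0.1524i)  (+0.0421+0.0896i)·(+0.1457-0.2844i)
Y_2^0(R⁻¹ n̂) = +0.211724+0.000000i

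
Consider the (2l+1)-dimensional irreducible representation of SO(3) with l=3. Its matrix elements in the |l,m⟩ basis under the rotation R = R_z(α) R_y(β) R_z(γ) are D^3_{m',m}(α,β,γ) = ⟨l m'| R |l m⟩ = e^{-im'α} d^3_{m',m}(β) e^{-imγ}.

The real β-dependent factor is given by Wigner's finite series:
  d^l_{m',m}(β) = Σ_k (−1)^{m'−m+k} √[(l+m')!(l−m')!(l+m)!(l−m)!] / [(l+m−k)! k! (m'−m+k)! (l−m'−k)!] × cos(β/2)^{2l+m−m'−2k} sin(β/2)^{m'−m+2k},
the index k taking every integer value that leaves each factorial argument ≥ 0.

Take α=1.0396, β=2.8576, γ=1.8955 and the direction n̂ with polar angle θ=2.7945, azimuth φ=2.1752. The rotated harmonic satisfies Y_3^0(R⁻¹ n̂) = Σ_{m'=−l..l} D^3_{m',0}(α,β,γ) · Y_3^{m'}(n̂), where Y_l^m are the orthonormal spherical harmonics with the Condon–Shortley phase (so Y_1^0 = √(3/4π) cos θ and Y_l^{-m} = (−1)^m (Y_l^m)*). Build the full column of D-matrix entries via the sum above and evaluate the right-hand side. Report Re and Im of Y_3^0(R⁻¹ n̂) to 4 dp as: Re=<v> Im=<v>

Re=0.5085 Im=0.0000

Need the full column D^3_{m',0} for m'=−3..3 at α=1.0396, β=2.8576, γ=1.8955.
cos(β/2)=0.141520, sin(β/2)=0.989935
d^3_{-3,0}: single k=3 term ⇒ +0.012297;  D = -0.012293+0.000280i
d^3_{-2,0}: k∈[2..3] ⇒ +0.002153 -0.105347 = -0.103194;  D = +0.050233-0.090142i
d^3_{-1,0}: k∈[1..3] ⇒ +0.000195 -0.028575 +0.466060 = +0.437680;  D = +0.221713+0.377368i
d^3_{0,0}: k∈[0..3] ⇒ +0.000008 -0.003538 +0.173103 -0.941112 = -0.771539;  D = -0.771539+0.000000i
d^3_{1,0}: k∈[0..2] ⇒ -0.000195 +0.028575 -0.466060 = -0.437680;  D = -0.221713+0.377368i
d^3_{2,0}: k∈[0..1] ⇒ +0.002153 -0.105347 = -0.103194;  D = +0.050233+0.090142i
d^3_{3,0}: single k=0 term ⇒ -0.012297;  D = +0.012293+0.000280i
Y_3^{m'}(θ=2.7945,φ=2.1752) and Σ D·Y over m':
  (-0.0123+0.0003i)·(+0.0159-0.0039i)  (+0.0502-0.0901i)·(+0.0394-0.1040i)  (+0.2217+0.3774i)·(-0.2137-0.3095i)  (-0.7715+0.0000i)·(-0.4988+0.0000i)  (-0.2217+0.3774i)·(+0.2137-0.3095i)  (+0.0502+0.0901i)·(+0.0394+0.1040i)  (+0.0123+0.0003i)·(-0.0159-0.0039i)
Y_3^0(R⁻¹ n̂) = +0.508481+0.000000i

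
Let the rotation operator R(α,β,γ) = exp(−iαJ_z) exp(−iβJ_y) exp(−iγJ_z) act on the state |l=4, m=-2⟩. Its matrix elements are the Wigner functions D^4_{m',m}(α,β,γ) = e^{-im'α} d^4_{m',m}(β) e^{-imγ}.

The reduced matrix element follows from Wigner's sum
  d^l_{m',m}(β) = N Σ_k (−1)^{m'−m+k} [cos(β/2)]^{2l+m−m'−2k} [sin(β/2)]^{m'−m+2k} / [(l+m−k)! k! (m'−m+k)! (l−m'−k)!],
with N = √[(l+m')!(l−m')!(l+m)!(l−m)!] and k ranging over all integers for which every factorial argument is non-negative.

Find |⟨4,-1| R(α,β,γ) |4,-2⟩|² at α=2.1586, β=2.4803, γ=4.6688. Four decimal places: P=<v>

First d^4_{-1,-2}(β=2.4803), then the phase factors e^{-i(-1)α} and e^{-i(-2)γ}:
With c≡cos(β/2)=0.324654 and s≡sin(β/2)=0.945833, N=[6·120·2·720]^{1/2}=1018.233765
k∈{0,1,2} keeps every argument non-negative
  k=0: (−1)^1·1018.2338/(240)·0.3247^7·0.9458^1 = -0.001525
  k=1: (−1)^2·1018.2338/(48)·0.3247^5·0.9458^3 = +0.064737
  k=2: (−1)^3·1018.2338/(72)·0.3247^3·0.9458^5 = -0.366312
d^4_{-1,-2}(2.4803) = -0.001525 +0.064737 -0.366312 = -0.303099
|D^4_{-1,-2}|² = |d^4_{-1,-2}(β)|² = (-0.303099)² = 0.091869 (the z-rotation phases have unit modulus)

P=0.0919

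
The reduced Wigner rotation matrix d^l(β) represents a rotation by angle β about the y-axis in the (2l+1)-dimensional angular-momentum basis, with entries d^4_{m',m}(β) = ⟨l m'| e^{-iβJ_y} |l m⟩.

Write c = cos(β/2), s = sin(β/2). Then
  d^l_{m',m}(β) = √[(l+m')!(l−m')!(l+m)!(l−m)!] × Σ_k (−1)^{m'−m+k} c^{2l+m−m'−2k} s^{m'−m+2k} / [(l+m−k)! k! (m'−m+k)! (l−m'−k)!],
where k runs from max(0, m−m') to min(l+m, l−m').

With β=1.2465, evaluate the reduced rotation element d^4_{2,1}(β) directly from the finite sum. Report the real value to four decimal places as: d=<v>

d=0.3997

d^4_{2,1}(β=1.2465) via Wigner's sum:
Half-angle: c=0.811986, s=0.583677. N=√(720·2·120·6)=1018.233765
The bounds max(0,m−m')=0 and min(l+m,l−m')=2 give 3 terms
  k=0: (−1)^1·1018.2338/(240)·0.8120^7·0.5837^1 = -0.576299
  k=1: (−1)^2·1018.2338/(48)·0.8120^5·0.5837^3 = +1.488904
  k=2: (−1)^3·1018.2338/(72)·0.8120^3·0.5837^5 = -0.512890
d^4_{2,1}(1.2465) = -0.576299 +1.488904 -0.512890 = +0.399715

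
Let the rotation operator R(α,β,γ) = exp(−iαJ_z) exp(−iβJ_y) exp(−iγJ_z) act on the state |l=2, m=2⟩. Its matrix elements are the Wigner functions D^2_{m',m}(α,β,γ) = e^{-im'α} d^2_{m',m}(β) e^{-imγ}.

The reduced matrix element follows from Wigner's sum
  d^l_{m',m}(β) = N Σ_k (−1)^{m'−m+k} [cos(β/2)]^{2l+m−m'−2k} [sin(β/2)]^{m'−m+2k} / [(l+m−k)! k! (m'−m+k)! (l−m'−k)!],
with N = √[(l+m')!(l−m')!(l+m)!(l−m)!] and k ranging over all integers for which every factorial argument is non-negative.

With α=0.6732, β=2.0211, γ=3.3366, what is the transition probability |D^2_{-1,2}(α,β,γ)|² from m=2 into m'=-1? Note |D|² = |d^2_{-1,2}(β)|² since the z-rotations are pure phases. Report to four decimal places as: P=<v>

D^2_{-1,2}(0.6732,2.0211,3.3366) = e^{-i·-1·0.6732}·d^2_{-1,2}(2.0211)·e^{-i·2·3.3366}. Compute d first:
Half-angle: c=0.531395, s=0.847124. N=√(1·6·24·1)=12.000000
The bounds max(0,m−m')=3 and min(l+m,l−m')=3 give 1 term
  k=3: (−1)^0·12.0000/(6)·0.5314^1·0.8471^3 = +0.646084
d^2_{-1,2}(2.0211) = +0.646084
|D^2_{-1,2}|² = |d^2_{-1,2}(β)|² = (+0.646084)² = 0.417424 (the z-rotation phases have unit modulus)

P=0.4174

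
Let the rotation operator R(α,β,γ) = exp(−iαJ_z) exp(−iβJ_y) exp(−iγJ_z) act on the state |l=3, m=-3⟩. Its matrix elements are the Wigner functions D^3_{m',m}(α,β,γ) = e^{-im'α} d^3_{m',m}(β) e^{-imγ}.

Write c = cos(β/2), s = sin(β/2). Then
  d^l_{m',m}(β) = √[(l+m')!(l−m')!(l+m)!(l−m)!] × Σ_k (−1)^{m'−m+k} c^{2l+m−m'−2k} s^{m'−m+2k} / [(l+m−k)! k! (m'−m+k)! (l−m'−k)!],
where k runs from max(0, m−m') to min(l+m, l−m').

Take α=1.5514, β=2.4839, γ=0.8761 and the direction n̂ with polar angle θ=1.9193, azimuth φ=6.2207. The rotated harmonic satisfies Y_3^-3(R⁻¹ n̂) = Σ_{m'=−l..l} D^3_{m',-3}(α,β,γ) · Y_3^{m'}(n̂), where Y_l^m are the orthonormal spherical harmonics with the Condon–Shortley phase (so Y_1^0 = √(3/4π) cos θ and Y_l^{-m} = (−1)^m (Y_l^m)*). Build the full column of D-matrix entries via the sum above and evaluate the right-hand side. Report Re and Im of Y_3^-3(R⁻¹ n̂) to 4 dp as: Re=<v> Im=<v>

Re=0.3626 Im=0.1139

Need the full column D^3_{m',-3} for m'=−3..3 at α=1.5514, β=2.4839, γ=0.8761.
cos(β/2)=0.322951, sin(β/2)=0.946416
d^3_{-3,-3}: single k=0 term ⇒ +0.001135;  D = +0.000614+0.000954i
d^3_{-2,-3}: single k=0 term ⇒ -0.008144;  D = -0.006934+0.004271i
d^3_{-1,-3}: single k=0 term ⇒ +0.037736;  D = -0.019164-0.032508i
d^3_{0,-3}: single k=0 term ⇒ -0.127694;  D = +0.111239-0.062704i
d^3_{1,-3}: single k=0 term ⇒ +0.324076;  D = +0.153632+0.285347i
d^3_{2,-3}: single k=0 term ⇒ -0.600651;  D = -0.534292+0.274434i
d^3_{3,-3}: single k=0 term ⇒ +0.718607;  D = -0.315867-0.645464i
Y_3^{m'}(θ=1.9193,φ=6.2207) and Σ D·Y over m':
  (+0.0006+0.0010i)·(+0.3403+0.0646i)  (-0.0069+0.0043i)·(-0.3059-0.0384i)  (-0.0192-0.0325i)·(-0.1264-0.0079i)  (+0.1112-0.0627i)·(+0.3080+0.0000i)  (+0.1536+0.2853i)·(+0.1264-0.0079i)  (-0.5343+0.2744i)·(-0.3059+0.0384i)  (-0.3159-0.6455i)·(-0.3403+0.0646i)
Y_3^-3(R⁻¹ n̂) = +0.362599+0.113930i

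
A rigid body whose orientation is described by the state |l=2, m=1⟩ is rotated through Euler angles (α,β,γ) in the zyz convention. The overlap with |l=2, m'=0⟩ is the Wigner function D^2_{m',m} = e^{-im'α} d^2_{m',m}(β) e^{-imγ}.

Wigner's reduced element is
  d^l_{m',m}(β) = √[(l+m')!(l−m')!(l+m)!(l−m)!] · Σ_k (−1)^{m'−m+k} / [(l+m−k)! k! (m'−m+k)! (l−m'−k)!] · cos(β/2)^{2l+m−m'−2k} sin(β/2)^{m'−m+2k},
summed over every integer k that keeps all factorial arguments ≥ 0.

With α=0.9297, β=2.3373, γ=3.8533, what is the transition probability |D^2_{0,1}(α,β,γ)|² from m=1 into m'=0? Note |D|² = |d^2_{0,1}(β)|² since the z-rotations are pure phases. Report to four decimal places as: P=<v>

P=0.3745

First d^2_{0,1}(β=2.3373), then the phase factors e^{-i(0)α} and e^{-i(1)γ}:
c=cos(2.3373/2)=0.391394, s=sin(2.3373/2)=0.920223; N=√[2·2·6·1]=4.898979
k∈{1,2} keeps every argument non-negative
  k=1: (−1)^0·4.8990/(2)·0.3914^3·0.9202^1 = +0.135149
  k=2: (−1)^1·4.8990/(2)·0.3914^1·0.9202^3 = -0.747084
d^2_{0,1}(2.3373) = +0.135149 -0.747084 = -0.611935
|D^2_{0,1}|² = |d^2_{0,1}(β)|² = (-0.611935)² = 0.374465 (the z-rotation phases have unit modulus)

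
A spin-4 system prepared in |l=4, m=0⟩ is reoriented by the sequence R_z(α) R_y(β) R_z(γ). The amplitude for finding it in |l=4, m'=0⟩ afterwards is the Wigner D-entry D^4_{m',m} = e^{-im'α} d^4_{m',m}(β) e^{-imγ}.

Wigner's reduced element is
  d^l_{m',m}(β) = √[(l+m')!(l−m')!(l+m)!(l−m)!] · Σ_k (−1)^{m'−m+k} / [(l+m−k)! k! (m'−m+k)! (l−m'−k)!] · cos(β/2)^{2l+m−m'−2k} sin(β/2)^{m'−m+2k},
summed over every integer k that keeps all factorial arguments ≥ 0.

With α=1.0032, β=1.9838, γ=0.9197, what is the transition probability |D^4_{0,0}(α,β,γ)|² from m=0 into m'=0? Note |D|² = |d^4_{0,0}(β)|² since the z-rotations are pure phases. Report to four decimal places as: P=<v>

P=0.0134

First d^4_{0,0}(β=1.9838), then the phase factors e^{-i(0)α} and e^{-i(0)γ}:
With c≡cos(β/2)=0.547100 and s≡sin(β/2)=0.837067, N=[24·24·24·24]^{1/2}=576.000000
Admissible k: 0..4 (factorial args all ≥0)
  k=0: (−1)^0·576.0000/(576)·0.5471^8·0.8371^0 = +0.008027
  k=1: (−1)^1·576.0000/(36)·0.5471^6·0.8371^2 = -0.300637
  k=2: (−1)^2·576.0000/(16)·0.5471^4·0.8371^4 = +1.583476
  k=3: (−1)^3·576.0000/(36)·0.5471^2·0.8371^6 = -1.647462
  k=4: (−1)^4·576.0000/(576)·0.5471^0·0.8371^8 = +0.241036
d^4_{0,0}(1.9838) = +0.008027 -0.300637 +1.583476 -1.647462 +0.241036 = -0.115560
|D^4_{0,0}|² = |d^4_{0,0}(β)|² = (-0.115560)² = 0.013354 (the z-rotation phases have unit modulus)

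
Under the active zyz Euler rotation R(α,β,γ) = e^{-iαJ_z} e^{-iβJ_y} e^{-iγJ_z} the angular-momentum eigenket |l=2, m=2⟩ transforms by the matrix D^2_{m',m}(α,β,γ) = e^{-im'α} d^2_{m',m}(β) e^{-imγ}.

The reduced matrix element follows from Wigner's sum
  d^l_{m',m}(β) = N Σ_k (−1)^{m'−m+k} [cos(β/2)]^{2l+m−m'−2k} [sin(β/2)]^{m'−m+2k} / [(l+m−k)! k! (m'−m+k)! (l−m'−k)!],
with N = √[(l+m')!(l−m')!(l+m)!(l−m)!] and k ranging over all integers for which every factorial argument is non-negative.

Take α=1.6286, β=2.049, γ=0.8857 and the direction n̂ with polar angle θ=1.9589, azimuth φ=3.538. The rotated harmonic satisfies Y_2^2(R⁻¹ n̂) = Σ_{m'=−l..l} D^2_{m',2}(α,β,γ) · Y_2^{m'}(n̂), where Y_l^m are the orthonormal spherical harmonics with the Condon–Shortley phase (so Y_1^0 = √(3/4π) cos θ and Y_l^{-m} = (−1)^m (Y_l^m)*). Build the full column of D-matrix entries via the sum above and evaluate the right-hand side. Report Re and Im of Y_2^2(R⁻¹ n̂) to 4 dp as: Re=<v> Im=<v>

Re=0.3567 Im=0.1381

Need the full column D^2_{m',2} for m'=−2..2 at α=1.6286, β=2.049, γ=0.8857.
cos(β/2)=0.519526, sin(β/2)=0.854455
d^2_{-2,2}: single k=4 term ⇒ +0.533035;  D = +0.045251+0.531111i
d^2_{-1,2}: single k=3 term ⇒ +0.648193;  D = +0.641595-0.092248i
d^2_{0,2}: single k=2 term ⇒ +0.482690;  D = -0.096181-0.473010i
d^2_{1,2}: single k=1 term ⇒ +0.239630;  D = -0.231674+0.061235i
d^2_{2,2}: single k=0 term ⇒ +0.072850;  D = +0.022654+0.069238i
Y_2^{m'}(θ=1.9589,φ=3.538) and Σ D·Y over m':
  (+0.0453+0.5311i)·(+0.2323-0.2357i)  (+0.6416-0.0922i)·(+0.2496-0.1045i)  (-0.0962-0.4730i)·(-0.1799+0.0000i)  (-0.2317+0.0612i)·(-0.2496-0.1045i)  (+0.0227+0.0692i)·(+0.2323+0.2357i)
Y_2^2(R⁻¹ n̂) = +0.356715+0.138064i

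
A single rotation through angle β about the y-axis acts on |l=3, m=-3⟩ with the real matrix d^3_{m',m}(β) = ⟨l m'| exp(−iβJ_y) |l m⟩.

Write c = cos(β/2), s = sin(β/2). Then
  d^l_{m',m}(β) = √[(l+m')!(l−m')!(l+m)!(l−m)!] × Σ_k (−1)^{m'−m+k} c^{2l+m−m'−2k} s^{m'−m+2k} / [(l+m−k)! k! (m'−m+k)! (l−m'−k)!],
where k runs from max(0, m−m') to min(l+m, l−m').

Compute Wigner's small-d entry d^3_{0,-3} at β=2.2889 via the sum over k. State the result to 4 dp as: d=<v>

d=-0.2387

d^3_{0,-3}(β=2.2889) via Wigner's sum:
Half-angle: c=0.413547, s=0.910483. N=√(6·6·1·720)=160.996894
Admissible k: 0..0 (factorial args all ≥0)
  k=0: (−1)^3·160.9969/(36)·0.4135^3·0.9105^3 = -0.238729
d^3_{0,-3}(2.2889) = -0.238729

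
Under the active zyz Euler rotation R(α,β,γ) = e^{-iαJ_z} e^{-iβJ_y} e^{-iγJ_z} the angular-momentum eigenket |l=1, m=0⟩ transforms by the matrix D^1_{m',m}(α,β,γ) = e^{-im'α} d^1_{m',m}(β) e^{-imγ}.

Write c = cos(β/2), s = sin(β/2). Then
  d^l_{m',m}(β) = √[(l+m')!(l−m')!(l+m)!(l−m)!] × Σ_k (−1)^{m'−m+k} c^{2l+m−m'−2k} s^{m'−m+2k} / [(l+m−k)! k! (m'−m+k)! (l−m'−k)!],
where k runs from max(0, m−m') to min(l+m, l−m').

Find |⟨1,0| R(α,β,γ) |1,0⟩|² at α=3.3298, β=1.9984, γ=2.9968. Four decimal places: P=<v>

P=0.1720

D^1_{0,0}(3.3298,1.9984,2.9968) = e^{-i·0·3.3298}·d^1_{0,0}(1.9984)·e^{-i·0·2.9968}. Compute d first:
Half-angle: c=0.540975, s=0.841038. N=√(1·1·1·1)=1.000000
k∈{0,1} keeps every argument non-negative
  k=0: (−1)^0·1.0000/(1)·0.5410^2·0.8410^0 = +0.292654
  k=1: (−1)^1·1.0000/(1)·0.5410^0·0.8410^2 = -0.707346
d^1_{0,0}(1.9984) = +0.292654 -0.707346 = -0.414691
|D^1_{0,0}|² = |d^1_{0,0}(β)|² = (-0.414691)² = 0.171969 (the z-rotation phases have unit modulus)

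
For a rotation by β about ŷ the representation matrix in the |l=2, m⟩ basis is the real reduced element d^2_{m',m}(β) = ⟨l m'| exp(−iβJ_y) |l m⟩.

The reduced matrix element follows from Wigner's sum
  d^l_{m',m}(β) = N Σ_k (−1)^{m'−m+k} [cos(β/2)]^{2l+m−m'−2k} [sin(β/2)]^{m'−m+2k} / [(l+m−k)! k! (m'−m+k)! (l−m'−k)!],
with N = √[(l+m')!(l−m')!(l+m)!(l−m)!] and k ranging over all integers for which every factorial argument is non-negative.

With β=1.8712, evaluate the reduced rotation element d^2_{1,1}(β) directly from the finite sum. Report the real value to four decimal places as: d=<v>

d=-0.5604

d^2_{1,1}(β=1.8712) via Wigner's sum:
c=cos(1.8712/2)=0.593336, s=sin(1.8712/2)=0.804955; N=√[6·1·6·1]=6.000000
The bounds max(0,m−m')=0 and min(l+m,l−m')=1 give 2 terms
  k=0: (−1)^0·6.0000/(6)·0.5933^4·0.8050^0 = +0.123937
  k=1: (−1)^1·6.0000/(2)·0.5933^2·0.8050^2 = -0.684330
d^2_{1,1}(1.8712) = +0.123937 -0.684330 = -0.560393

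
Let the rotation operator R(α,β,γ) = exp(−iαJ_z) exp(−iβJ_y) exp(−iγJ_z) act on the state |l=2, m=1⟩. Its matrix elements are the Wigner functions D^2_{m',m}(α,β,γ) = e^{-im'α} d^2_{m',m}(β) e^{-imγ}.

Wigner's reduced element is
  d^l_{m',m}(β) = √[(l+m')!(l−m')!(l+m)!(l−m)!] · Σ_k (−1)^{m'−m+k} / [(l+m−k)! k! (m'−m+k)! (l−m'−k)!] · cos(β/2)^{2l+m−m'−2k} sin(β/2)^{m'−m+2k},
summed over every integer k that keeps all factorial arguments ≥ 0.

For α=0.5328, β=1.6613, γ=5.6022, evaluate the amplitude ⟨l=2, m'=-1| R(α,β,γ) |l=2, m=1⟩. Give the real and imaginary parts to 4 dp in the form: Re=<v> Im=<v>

Split into d^2_{-1,1}(β=1.6613) × two z-phases.
Half-angle: c=0.674396, s=0.738370. N=√(1·6·6·1)=6.000000
k∈{2,3} keeps every argument non-negative
  k=2: (−1)^0·6.0000/(2)·0.6744^2·0.7384^2 = +0.743874
  k=3: (−1)^1·6.0000/(6)·0.6744^0·0.7384^4 = -0.297232
d^2_{-1,1}(1.6613) = +0.743874 -0.297232 = +0.446641
Attach z-rotation phases: D = e^{-i(-1)(0.5328)}·(+0.446641)·e^{-i(1)(5.6022)} = +0.156090+0.418479i

Re=0.1561 Im=0.4185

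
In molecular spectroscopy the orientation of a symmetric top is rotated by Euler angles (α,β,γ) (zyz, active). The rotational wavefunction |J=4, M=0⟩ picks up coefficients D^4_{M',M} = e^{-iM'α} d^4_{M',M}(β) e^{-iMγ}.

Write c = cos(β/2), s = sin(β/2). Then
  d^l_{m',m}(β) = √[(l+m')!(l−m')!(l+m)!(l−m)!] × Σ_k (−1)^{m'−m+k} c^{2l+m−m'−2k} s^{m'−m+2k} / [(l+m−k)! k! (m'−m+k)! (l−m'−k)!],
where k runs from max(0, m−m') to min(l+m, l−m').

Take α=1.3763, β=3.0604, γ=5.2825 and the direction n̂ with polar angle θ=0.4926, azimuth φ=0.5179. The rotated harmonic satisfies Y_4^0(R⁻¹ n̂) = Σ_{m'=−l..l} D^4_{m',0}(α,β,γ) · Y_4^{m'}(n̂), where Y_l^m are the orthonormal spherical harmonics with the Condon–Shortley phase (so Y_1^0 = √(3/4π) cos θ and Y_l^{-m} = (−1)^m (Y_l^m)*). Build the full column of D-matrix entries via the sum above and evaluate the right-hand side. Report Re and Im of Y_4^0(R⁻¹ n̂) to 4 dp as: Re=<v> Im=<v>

Need the full column D^4_{m',0} for m'=−4..4 at α=1.3763, β=3.0604, γ=5.2825.
cos(β/2)=0.040585, sin(β/2)=0.999176
d^4_{-4,0}: single k=4 term ⇒ +0.000023;  D = +0.000016-0.000016i
d^4_{-3,0}: k∈[3..4] ⇒ +0.000001 -0.000788 = -0.000786;  D = +0.000433+0.000656i
d^4_{-2,0}: k∈[2..4] ⇒ +0.000000 -0.000068 +0.015549 = +0.015481;  D = -0.014324+0.005871i
d^4_{-1,0}: k∈[1..4] ⇒ +0.000000 -0.000003 +0.001786 -0.180458 = -0.178675;  D = -0.034533-0.175306i
d^4_{0,0}: k∈[0..4] ⇒ +0.000000 -0.000000 +0.000097 -0.026224 +0.993428 = +0.967300;  D = +0.967300+0.000000i
d^4_{1,0}: k∈[0..3] ⇒ -0.000000 +0.000003 -0.001786 +0.180458 = +0.178675;  D = +0.034533-0.175306i
d^4_{2,0}: k∈[0..2] ⇒ +0.000000 -0.000068 +0.015549 = +0.015481;  D = -0.014324-0.005871i
d^4_{3,0}: k∈[0..1] ⇒ -0.000001 +0.000788 = +0.000786;  D = -0.000433+0.000656i
d^4_{4,0}: single k=0 term ⇒ +0.000023;  D = +0.000016+0.000016i
Y_4^{m'}(θ=0.4926,φ=0.5179) and Σ D·Y over m':
  (+0.0000-0.0000i)·(-0.0106-0.0194i)  (+0.0004+0.0007i)·(+0.0020-0.1166i)  (-0.0143+0.0059i)·(+0.1691-0.2854i)  (-0.0345-0.1753i)·(+0.4170-0.2376i)  (+0.9673+0.0000i)·(+0.0851+0.0000i)  (+0.0345-0.1753i)·(-0.4170-0.2376i)  (-0.0143-0.0059i)·(+0.1691+0.2854i)  (-0.0004+0.0007i)·(-0.0020-0.1166i)  (+0.0000+0.0000i)·(-0.0106+0.0194i)
Y_4^0(R⁻¹ n̂) = -0.031102+0.000000i

Re=-0.0311 Im=0.0000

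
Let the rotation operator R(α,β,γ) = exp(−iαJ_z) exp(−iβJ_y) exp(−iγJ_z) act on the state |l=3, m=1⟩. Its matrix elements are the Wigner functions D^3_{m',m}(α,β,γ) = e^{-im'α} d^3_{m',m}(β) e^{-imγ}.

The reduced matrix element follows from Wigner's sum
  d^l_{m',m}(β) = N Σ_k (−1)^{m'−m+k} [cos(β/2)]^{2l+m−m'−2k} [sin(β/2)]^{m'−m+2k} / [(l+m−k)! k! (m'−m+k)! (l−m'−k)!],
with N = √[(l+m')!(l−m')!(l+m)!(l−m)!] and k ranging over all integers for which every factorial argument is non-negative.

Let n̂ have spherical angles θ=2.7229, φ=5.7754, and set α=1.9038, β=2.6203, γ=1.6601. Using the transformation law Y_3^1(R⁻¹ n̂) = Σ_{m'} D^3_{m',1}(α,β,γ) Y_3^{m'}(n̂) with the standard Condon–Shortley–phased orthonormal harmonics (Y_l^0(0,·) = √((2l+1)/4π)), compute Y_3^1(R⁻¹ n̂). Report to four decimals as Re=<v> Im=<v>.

Re=0.1141 Im=0.2359

Need the full column D^3_{m',1} for m'=−3..3 at α=1.9038, β=2.6203, γ=1.6601.
cos(β/2)=0.257705, sin(β/2)=0.966224
d^3_{-3,1}: single k=4 term ⇒ +0.224183;  D = -0.137643-0.176953i
d^3_{-2,1}: k∈[3..4] ⇒ +0.097641 -0.686296 = -0.588655;  D = +0.320972-0.493448i
d^3_{-1,1}: k∈[2..4] ⇒ +0.024706 -0.463070 +0.813703 = +0.375339;  D = +0.364248+0.090567i
d^3_{0,1}: k∈[1..3] ⇒ +0.003804 -0.160440 +0.751799 = +0.595163;  D = -0.053080-0.592791i
d^3_{1,1}: k∈[0..2] ⇒ +0.000293 -0.032941 +0.347302 = +0.314654;  D = -0.287011+0.128966i
d^3_{2,1}: k∈[0..1] ⇒ -0.003473 +0.097641 = +0.094168;  D = +0.064554+0.068560i
d^3_{3,1}: single k=0 term ⇒ +0.015948;  D = +0.007399-0.014127i
Y_3^{m'}(θ=2.7229,φ=5.7754) and Σ D·Y over m':
  (-0.1376-0.1770i)·(+0.0013+0.0280i)  (+0.3210-0.4934i)·(-0.0814-0.1312i)  (+0.3642+0.0906i)·(+0.3644+0.2028i)  (-0.0531-0.5928i)·(-0.4001+0.0000i)  (-0.2870+0.1290i)·(-0.3644+0.2028i)  (+0.0646+0.0686i)·(-0.0814+0.1312i)  (+0.0074-0.0141i)·(-0.0013+0.0280i)
Y_3^1(R⁻¹ n̂) = +0.114108+0.235919i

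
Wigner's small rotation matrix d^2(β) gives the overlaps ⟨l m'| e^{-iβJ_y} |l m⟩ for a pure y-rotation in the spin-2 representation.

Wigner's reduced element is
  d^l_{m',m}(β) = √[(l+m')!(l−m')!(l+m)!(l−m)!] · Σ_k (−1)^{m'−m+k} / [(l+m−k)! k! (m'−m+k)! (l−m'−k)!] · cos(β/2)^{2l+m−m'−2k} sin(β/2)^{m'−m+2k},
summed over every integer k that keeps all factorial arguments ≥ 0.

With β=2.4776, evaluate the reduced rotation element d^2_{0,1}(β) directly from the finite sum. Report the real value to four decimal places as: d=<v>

d=-0.5944

d^2_{0,1}(β=2.4776) via Wigner's sum:
Half-angle: c=0.325931, s=0.945394. N=√(2·2·6·1)=4.898979
The bounds max(0,m−m')=1 and min(l+m,l−m')=2 give 2 terms
  k=1: (−1)^0·4.8990/(2)·0.3259^3·0.9454^1 = +0.080180
  k=2: (−1)^1·4.8990/(2)·0.3259^1·0.9454^3 = -0.674589
d^2_{0,1}(2.4776) = +0.080180 -0.674589 = -0.594409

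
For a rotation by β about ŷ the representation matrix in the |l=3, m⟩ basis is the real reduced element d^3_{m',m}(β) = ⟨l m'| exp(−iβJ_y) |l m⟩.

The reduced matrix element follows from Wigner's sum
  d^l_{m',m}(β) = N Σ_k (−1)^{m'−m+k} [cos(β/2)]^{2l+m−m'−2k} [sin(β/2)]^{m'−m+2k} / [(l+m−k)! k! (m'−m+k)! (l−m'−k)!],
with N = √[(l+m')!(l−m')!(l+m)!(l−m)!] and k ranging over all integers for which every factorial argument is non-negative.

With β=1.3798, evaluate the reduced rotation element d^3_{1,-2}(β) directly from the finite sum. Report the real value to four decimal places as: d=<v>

d^3_{1,-2}(β=1.3798) via Wigner's sum:
c=cos(1.3798/2)=0.771310, s=sin(1.3798/2)=0.636460; N=√[24·2·1·120]=75.894664
Admissible k: 0..1 (factorial args all ≥0)
  k=0: (−1)^3·75.8947/(12)·0.7713^3·0.6365^3 = -0.748221
  k=1: (−1)^4·75.8947/(24)·0.7713^1·0.6365^5 = +0.254733
d^3_{1,-2}(1.3798) = -0.748221 +0.254733 = -0.493488

d=-0.4935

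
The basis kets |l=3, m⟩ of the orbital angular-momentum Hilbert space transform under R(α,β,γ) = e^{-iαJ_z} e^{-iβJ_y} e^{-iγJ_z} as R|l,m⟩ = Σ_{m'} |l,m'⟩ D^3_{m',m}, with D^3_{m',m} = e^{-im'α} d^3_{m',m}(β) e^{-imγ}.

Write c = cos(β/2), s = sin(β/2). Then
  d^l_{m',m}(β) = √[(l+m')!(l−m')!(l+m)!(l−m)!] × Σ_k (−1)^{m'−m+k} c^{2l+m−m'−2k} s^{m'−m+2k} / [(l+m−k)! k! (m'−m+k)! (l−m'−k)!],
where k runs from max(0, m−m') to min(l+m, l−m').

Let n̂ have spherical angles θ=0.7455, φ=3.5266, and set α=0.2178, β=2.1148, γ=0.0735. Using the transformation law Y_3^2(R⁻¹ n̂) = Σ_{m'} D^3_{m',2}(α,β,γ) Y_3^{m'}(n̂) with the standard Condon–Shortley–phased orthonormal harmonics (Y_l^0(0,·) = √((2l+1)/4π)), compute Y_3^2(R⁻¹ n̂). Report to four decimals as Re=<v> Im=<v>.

Need the full column D^3_{m',2} for m'=−3..3 at α=0.2178, β=2.1148, γ=0.0735.
cos(β/2)=0.491139, sin(β/2)=0.871081
d^3_{-3,2}: single k=5 term ⇒ +0.603356;  D = +0.527632+0.292647i
d^3_{-2,2}: k∈[4..5] ⇒ +0.694405 -0.436870 = +0.257535;  D = +0.246884+0.073297i
d^3_{-1,2}: k∈[3..4] ⇒ +0.495243 -0.778929 = -0.283686;  D = -0.282975-0.020068i
d^3_{0,2}: k∈[2..3] ⇒ +0.241821 -0.760683 = -0.518862;  D = -0.513266+0.075998i
d^3_{1,2}: k∈[1..2] ⇒ +0.078719 -0.495243 = -0.416524;  D = -0.389115+0.148600i
d^3_{2,2}: k∈[0..1] ⇒ +0.014035 -0.220751 = -0.206716;  D = -0.172615+0.113735i
d^3_{3,2}: single k=0 term ⇒ -0.060975;  D = -0.042464+0.043758i
Y_3^{m'}(θ=0.7455,φ=3.5266) and Σ D·Y over m':
  (+0.5276+0.2926i)·(-0.0526+0.1191i)  (+0.2469+0.0733i)·(+0.2481-0.2405i)  (-0.2830-0.0201i)·(-0.3453+0.1399i)  (-0.5133+0.0760i)·(-0.0825+0.0000i)  (-0.3891+0.1486i)·(+0.3453+0.1399i)  (-0.1726+0.1137i)·(+0.2481+0.2405i)  (-0.0425+0.0438i)·(+0.0526+0.1191i)
Y_3^2(R⁻¹ n̂) = -0.073675-0.051865i

Re=-0.0737 Im=-0.0519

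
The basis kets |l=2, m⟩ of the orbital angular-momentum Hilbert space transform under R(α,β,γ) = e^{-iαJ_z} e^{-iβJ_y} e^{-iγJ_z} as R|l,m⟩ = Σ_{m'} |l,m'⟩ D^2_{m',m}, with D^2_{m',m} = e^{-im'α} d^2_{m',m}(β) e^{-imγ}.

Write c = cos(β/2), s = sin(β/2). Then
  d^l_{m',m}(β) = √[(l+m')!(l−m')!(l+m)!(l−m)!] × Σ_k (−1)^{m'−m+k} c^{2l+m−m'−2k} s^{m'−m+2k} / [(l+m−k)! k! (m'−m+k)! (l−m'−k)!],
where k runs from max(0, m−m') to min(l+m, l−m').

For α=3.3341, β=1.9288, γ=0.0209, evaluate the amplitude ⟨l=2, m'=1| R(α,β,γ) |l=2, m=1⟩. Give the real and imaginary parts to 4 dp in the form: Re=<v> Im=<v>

D^2_{1,1}(3.3341,1.9288,0.0209) = e^{-i·1·3.3341}·d^2_{1,1}(1.9288)·e^{-i·1·0.0209}. Compute d first:
Half-angle: c=0.569910, s=0.821707. N=√(6·1·6·1)=6.000000
k: max(0,(1)−(1))=0 … min(2+(1),2−(1))=1
  k=0: (−1)^0·6.0000/(6)·0.5699^4·0.8217^0 = +0.105493
  k=1: (−1)^1·6.0000/(2)·0.5699^2·0.8217^2 = -0.657912
d^2_{1,1}(1.9288) = +0.105493 -0.657912 = -0.552419
Attach z-rotation phases: D = e^{-i(1)(3.3341)}·(-0.552419)·e^{-i(1)(0.0209)} = +0.539887-0.116997i

Re=0.5399 Im=-0.1170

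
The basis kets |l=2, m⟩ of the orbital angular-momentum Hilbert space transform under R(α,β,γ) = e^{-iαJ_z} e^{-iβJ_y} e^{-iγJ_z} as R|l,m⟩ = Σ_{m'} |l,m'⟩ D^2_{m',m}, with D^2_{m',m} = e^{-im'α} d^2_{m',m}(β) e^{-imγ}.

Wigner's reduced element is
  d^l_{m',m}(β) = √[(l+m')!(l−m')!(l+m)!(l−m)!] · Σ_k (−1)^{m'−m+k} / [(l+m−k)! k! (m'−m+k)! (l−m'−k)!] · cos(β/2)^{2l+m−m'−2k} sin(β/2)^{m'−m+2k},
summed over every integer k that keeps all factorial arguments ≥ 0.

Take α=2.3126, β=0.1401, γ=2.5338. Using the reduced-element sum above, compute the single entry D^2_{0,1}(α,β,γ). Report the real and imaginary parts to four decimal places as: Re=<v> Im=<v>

Re=-0.1390 Im=-0.0967

D^2_{0,1}(2.3126,0.1401,2.5338) = e^{-i·0·2.3126}·d^2_{0,1}(0.1401)·e^{-i·1·2.5338}. Compute d first:
Half-angle: c=0.997548, s=0.069993. N=√(2·2·6·1)=4.898979
Admissible k: 1..2 (factorial args all ≥0)
  k=1: (−1)^0·4.8990/(2)·0.9975^3·0.0700^1 = +0.170188
  k=2: (−1)^1·4.8990/(2)·0.9975^1·0.0700^3 = -0.000838
d^2_{0,1}(0.1401) = +0.170188 -0.000838 = +0.169350
Attach z-rotation phases: D = e^{-i(0)(2.3126)}·(+0.169350)·e^{-i(1)(2.5338)} = -0.139021-0.096709i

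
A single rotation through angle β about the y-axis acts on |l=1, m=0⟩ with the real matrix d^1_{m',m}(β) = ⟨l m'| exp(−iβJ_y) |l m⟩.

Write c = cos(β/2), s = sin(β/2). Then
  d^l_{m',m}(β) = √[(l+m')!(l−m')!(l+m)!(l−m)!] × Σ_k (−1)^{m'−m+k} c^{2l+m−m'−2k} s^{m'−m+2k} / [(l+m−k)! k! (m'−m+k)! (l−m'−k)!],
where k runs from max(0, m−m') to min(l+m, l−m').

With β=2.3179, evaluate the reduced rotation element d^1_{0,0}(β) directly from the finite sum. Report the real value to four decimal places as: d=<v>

d^1_{0,0}(β=2.3179) via Wigner's sum:
Half-angle: c=0.400302, s=0.916383. N=√(1·1·1·1)=1.000000
The bounds max(0,m−m')=0 and min(l+m,l−m')=1 give 2 terms
  k=0: (−1)^0·1.0000/(1)·0.4003^2·0.9164^0 = +0.160242
  k=1: (−1)^1·1.0000/(1)·0.4003^0·0.9164^2 = -0.839758
d^1_{0,0}(2.3179) = +0.160242 -0.839758 = -0.679517

d=-0.6795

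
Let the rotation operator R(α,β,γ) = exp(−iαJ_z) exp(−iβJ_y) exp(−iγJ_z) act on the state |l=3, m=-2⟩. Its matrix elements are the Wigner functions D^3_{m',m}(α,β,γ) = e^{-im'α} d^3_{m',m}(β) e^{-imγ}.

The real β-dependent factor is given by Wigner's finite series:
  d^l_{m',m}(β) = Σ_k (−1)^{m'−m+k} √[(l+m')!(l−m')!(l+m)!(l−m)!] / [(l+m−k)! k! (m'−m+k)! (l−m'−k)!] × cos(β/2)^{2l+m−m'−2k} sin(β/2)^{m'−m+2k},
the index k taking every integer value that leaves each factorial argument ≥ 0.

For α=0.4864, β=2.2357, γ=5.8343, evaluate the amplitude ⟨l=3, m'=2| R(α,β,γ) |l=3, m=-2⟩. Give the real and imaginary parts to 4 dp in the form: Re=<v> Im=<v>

Split into d^3_{2,-2}(β=2.2357) × two z-phases.
With c≡cos(β/2)=0.437617 and s≡sin(β/2)=0.899162, N=[120·1·1·120]^{1/2}=120.000000
k: max(0,(-2)−(2))=0 … min(3+(-2),3−(2))=1
  k=0: (−1)^4·120.0000/(24)·0.4376^2·0.8992^4 = +0.625906
  k=1: (−1)^5·120.0000/(120)·0.4376^0·0.8992^6 = -0.528478
d^3_{2,-2}(2.2357) = +0.625906 -0.528478 = +0.097428
D = (+0.562988-0.826465i)·(+0.097428)·(+0.623355-0.781939i) = -0.028771-0.093083i

Re=-0.0288 Im=-0.0931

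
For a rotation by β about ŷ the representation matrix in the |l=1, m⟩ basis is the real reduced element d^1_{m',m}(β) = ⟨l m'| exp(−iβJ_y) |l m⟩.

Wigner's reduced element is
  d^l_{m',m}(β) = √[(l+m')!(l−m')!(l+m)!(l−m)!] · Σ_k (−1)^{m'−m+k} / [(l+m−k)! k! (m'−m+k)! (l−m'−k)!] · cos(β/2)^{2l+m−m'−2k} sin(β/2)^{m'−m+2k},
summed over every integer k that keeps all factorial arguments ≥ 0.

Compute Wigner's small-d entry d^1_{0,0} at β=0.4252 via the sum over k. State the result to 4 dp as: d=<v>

d^1_{0,0}(β=0.4252) via Wigner's sum:
Half-angle: c=0.977486, s=0.211002. N=√(1·1·1·1)=1.000000
The bounds max(0,m−m')=0 and min(l+m,l−m')=1 give 2 terms
  k=0: (−1)^0·1.0000/(1)·0.9775^2·0.2110^0 = +0.955478
  k=1: (−1)^1·1.0000/(1)·0.9775^0·0.2110^2 = -0.044522
d^1_{0,0}(0.4252) = +0.955478 -0.044522 = +0.910956

d=0.9110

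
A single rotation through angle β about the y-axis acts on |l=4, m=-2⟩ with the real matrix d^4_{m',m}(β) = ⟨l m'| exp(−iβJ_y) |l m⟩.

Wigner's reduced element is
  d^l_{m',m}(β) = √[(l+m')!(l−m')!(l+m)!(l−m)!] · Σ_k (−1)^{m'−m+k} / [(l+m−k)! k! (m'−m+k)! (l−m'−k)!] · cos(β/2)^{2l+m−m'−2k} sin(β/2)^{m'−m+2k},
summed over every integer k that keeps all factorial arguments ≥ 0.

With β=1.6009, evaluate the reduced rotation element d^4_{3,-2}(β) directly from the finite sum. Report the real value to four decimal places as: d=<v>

d=-0.4662

d^4_{3,-2}(β=1.6009) via Wigner's sum:
With c≡cos(β/2)=0.696384 and s≡sin(β/2)=0.717670, N=[5040·1·2·720]^{1/2}=2693.993318
Admissible k: 0..1 (factorial args all ≥0)
  k=0: (−1)^5·2693.9933/(240)·0.6964^3·0.7177^5 = -0.721695
  k=1: (−1)^6·2693.9933/(720)·0.6964^1·0.7177^7 = +0.255496
d^4_{3,-2}(1.6009) = -0.721695 +0.255496 = -0.466199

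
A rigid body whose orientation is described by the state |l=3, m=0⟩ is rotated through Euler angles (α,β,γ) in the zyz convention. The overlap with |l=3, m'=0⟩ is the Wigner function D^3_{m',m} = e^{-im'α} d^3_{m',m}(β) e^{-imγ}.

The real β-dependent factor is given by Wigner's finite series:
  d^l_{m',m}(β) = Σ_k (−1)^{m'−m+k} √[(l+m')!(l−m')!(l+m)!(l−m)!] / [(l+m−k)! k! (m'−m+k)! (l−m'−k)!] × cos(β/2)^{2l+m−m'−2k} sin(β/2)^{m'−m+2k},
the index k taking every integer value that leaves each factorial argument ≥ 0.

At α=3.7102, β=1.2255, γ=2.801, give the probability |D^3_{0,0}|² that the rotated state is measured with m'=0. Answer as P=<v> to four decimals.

P=0.1687

Split into d^3_{0,0}(β=1.2255) × two z-phases.
With c≡cos(β/2)=0.818070 and s≡sin(β/2)=0.575119, N=[6·6·6·6]^{1/2}=36.000000
The bounds max(0,m−m')=0 and min(l+m,l−m')=3 give 4 terms
  k=0: (−1)^0·36.0000/(36)·0.8181^6·0.5751^0 = +0.299738
  k=1: (−1)^1·36.0000/(4)·0.8181^4·0.5751^2 = -1.333274
  k=2: (−1)^2·36.0000/(4)·0.8181^2·0.5751^4 = +0.658954
  k=3: (−1)^3·36.0000/(36)·0.8181^0·0.5751^6 = -0.036187
d^3_{0,0}(1.2255) = +0.299738 -1.333274 +0.658954 -0.036187 = -0.410769
|D^3_{0,0}|² = |d^3_{0,0}(β)|² = (-0.410769)² = 0.168731 (the z-rotation phases have unit modulus)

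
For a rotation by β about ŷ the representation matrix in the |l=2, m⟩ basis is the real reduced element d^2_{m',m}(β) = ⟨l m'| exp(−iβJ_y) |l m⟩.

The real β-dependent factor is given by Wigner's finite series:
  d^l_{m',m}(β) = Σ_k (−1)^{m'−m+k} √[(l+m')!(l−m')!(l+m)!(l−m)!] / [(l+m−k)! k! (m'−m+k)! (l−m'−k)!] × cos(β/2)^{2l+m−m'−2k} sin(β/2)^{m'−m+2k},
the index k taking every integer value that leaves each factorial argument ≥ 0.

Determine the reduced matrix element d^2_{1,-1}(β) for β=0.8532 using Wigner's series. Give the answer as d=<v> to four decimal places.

d^2_{1,-1}(β=0.8532) via Wigner's sum:
c=cos(0.8532/2)=0.910378, s=sin(0.8532/2)=0.413778; N=√[6·1·1·6]=6.000000
The bounds max(0,m−m')=0 and min(l+m,l−m')=1 give 2 terms
  k=0: (−1)^2·6.0000/(2)·0.9104^2·0.4138^2 = +0.425696
  k=1: (−1)^3·6.0000/(6)·0.9104^0·0.4138^4 = -0.029314
d^2_{1,-1}(0.8532) = +0.425696 -0.029314 = +0.396382

d=0.3964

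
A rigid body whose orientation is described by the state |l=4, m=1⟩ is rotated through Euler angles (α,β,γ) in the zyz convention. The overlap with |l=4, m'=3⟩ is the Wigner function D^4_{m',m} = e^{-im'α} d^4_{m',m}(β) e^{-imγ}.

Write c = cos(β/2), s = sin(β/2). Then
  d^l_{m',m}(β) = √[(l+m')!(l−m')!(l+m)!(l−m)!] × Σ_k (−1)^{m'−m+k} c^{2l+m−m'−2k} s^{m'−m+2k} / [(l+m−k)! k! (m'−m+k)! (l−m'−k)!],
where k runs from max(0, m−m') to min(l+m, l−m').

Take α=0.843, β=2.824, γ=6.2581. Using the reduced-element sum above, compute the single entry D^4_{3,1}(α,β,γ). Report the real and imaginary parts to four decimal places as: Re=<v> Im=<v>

Re=0.0062 Im=0.0046

First d^4_{3,1}(β=2.824), then the phase factors e^{-i(3)α} and e^{-i(1)γ}:
c=cos(2.824/2)=0.158130, s=sin(2.824/2)=0.987418; N=√[5040·1·120·6]=1904.940944
Admissible k: 0..1 (factorial args all ≥0)
  k=0: (−1)^2·1904.9409/(240)·0.1581^6·0.9874^2 = +0.000121
  k=1: (−1)^3·1904.9409/(144)·0.1581^4·0.9874^4 = -0.007863
d^4_{3,1}(2.824) = +0.000121 -0.007863 = -0.007742
D = (-0.818160-0.574991i)·(-0.007742)·(+0.999685+0.025083i) = +0.006220+0.004609i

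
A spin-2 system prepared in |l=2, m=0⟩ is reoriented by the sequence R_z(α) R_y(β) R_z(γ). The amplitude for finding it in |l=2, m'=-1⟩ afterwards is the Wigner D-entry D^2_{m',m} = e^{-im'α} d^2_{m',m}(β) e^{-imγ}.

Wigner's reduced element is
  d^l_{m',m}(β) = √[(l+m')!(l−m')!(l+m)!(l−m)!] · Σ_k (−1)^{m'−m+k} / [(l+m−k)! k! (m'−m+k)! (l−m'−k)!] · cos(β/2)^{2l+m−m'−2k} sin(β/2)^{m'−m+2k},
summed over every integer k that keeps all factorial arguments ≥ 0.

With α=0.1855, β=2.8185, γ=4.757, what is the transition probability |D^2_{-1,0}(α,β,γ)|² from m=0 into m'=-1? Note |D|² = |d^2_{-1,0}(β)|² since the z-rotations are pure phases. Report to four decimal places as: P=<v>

P=0.1360

First d^2_{-1,0}(β=2.8185), then the phase factors e^{-i(-1)α} and e^{-i(0)γ}:
With c≡cos(β/2)=0.160845 and s≡sin(β/2)=0.986980, N=[1·6·2·2]^{1/2}=4.898979
k: max(0,(0)−(-1))=1 … min(2+(0),2−(-1))=2
  k=1: (−1)^0·4.8990/(2)·0.1608^3·0.9870^1 = +0.010060
  k=2: (−1)^1·4.8990/(2)·0.1608^1·0.9870^3 = -0.378797
d^2_{-1,0}(2.8185) = +0.010060 -0.378797 = -0.368737
|D^2_{-1,0}|² = |d^2_{-1,0}(β)|² = (-0.368737)² = 0.135967 (the z-rotation phases have unit modulus)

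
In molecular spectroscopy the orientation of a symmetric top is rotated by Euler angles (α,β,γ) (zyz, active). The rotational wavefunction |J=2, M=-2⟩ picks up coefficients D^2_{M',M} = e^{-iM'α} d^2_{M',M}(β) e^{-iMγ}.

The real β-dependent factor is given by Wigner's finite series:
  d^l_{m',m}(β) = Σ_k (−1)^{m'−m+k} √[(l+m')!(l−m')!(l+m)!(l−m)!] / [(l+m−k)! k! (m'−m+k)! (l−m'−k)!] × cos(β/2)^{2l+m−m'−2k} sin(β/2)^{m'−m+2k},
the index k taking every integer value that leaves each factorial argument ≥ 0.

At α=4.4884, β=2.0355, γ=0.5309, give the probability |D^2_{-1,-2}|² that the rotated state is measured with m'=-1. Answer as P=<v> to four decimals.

Split into d^2_{-1,-2}(β=2.0355) × two z-phases.
With c≡cos(β/2)=0.525282 and s≡sin(β/2)=0.850928, N=[1·6·1·24]^{1/2}=12.000000
Admissible k: 0..0 (factorial args all ≥0)
  k=0: (−1)^1·12.0000/(6)·0.5253^3·0.8509^1 = -0.246661
d^2_{-1,-2}(2.0355) = -0.246661
|D^2_{-1,-2}|² = |d^2_{-1,-2}(β)|² = (-0.246661)² = 0.060842 (the z-rotation phases have unit modulus)

P=0.0608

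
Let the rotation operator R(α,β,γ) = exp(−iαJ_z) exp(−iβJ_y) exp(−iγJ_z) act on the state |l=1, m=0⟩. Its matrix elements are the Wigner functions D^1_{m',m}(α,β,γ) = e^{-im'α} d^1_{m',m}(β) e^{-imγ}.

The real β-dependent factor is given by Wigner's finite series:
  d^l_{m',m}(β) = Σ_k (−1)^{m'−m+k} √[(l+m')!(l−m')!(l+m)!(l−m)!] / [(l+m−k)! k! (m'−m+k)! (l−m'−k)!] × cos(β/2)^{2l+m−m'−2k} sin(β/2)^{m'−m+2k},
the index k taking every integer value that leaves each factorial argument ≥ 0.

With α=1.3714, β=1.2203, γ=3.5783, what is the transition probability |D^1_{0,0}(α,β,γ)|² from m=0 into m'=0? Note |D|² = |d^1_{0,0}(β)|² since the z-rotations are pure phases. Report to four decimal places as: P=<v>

P=0.1179

First d^1_{0,0}(β=1.2203), then the phase factors e^{-i(0)α} and e^{-i(0)γ}:
c=cos(1.2203/2)=0.819562, s=sin(1.2203/2)=0.572990; N=√[1·1·1·1]=1.000000
k: max(0,(0)−(0))=0 … min(1+(0),1−(0))=1
  k=0: (−1)^0·1.0000/(1)·0.8196^2·0.5730^0 = +0.671682
  k=1: (−1)^1·1.0000/(1)·0.8196^0·0.5730^2 = -0.328318
d^1_{0,0}(1.2203) = +0.671682 -0.328318 = +0.343364
|D^1_{0,0}|² = |d^1_{0,0}(β)|² = (+0.343364)² = 0.117899 (the z-rotation phases have unit modulus)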